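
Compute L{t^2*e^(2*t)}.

2/(s - 2)^3

L{e^(2t)} = 1/(s - 2).
Then apply L{t^2·g(t)} = (-1)^2 d^2/ds^2[G(s)] with G(s) = 1/(s - 2):
differentiating 2 times and applying the sign gives 2/(s - 2)^3.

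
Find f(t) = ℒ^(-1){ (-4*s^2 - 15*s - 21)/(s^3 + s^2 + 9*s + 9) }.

f(t) = -4*sin(3*t) - 3*cos(3*t) - exp(-t)

Factor the denominator: s^3 + s^2 + 9*s + 9 = (s + 1)*(s^2 + 9).
Partial fraction decomposition gives [-1/(s + 1)] + [-3*s/(s^2 + 9)] + [-12/(s^2 + 9)].
Invert each term: -1/(s + 1) ↔ -e^(-t); -3·s/(s^2 + 9) ↔ -3cos(3t); -4·3/(s^2 + 9) ↔ -4sin(3t).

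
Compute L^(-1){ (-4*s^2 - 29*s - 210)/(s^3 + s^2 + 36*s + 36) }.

-5*sin(6*t) + cos(6*t) - 5*exp(-t)

Factor the denominator: s^3 + s^2 + 36*s + 36 = (s + 1)*(s^2 + 36).
Partial fraction decomposition gives [-5/(s + 1)] + [s/(s^2 + 36)] + [-30/(s^2 + 36)].
Invert each term: -5/(s + 1) ↔ -5e^(-t); 1·s/(s^2 + 36) ↔ cos(6t); -5·6/(s^2 + 36) ↔ -5sin(6t).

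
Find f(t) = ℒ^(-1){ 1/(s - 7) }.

Since L{e^(7t)} = 1/(s - 7), the inverse is exp(7*t).

f(t) = exp(7*t)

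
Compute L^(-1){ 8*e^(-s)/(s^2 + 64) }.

Heaviside(t - 1)*(sin(8*t - 8))

The factor e^(-s) signals a time shift by c = 1 (second shifting theorem).
L{sin(8t)} = 8/(s^2 + 64), so L^-1{8/(s^2 + 64)} = sin(8*t).
Hence the inverse is u(t - 1) times that function evaluated at t - 1.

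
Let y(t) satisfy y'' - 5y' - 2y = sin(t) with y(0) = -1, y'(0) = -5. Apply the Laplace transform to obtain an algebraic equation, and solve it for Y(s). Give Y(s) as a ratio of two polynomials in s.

Y(s) = (-s^3 - s + 1)/(s^4 - 5*s^3 - s^2 - 5*s - 2)

Take the Laplace transform of both sides.
With L{y''} = s^2 Y - s·y(0) - y'(0) and L{y'} = sY - y(0), with y(0) = -1, y'(0) = -5: the LHS transforms to (s^2 - 5*s - 2)Y - (-s).
The right side is L{sin(t)} = 1/(s^2 + 1).
So (s^2 - 5*s - 2)Y = 1/(s^2 + 1) + (-s).
Divide through and combine into a single rational function.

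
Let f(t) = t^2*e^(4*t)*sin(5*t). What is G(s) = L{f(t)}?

G(s) = 10*(3*s^2 - 24*s + 23)/(s^2 - 8*s + 41)^3

L{sin(5t)} = 5/(s^2 + 25).
Multiplying by e^(4t) shifts s → s - 4, so L{e^(4*t)*sin(5*t)} = 5/((s - 4)^2 + 25).
Then apply L{t^2·g(t)} = (-1)^2 d^2/ds^2[H(s)] with H(s) = 5/((s - 4)^2 + 25):
differentiating 2 times and applying the sign gives 10*(3*s^2 - 24*s + 23)/(s^2 - 8*s + 41)^3.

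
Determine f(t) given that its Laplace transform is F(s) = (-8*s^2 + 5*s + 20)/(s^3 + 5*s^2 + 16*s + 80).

f(t) = 5*sin(4*t) - 3*cos(4*t) - 5*exp(-5*t)

Factor the denominator: s^3 + 5*s^2 + 16*s + 80 = (s + 5)*(s^2 + 16).
Partial fraction decomposition gives [-5/(s + 5)] + [-3*s/(s^2 + 16)] + [20/(s^2 + 16)].
Invert each term: -5/(s + 5) ↔ -5e^(-5t); -3·s/(s^2 + 16) ↔ -3cos(4t); 5·4/(s^2 + 16) ↔ 5sin(4t).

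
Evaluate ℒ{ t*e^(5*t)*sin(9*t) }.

L{sin(9t)} = 9/(s^2 + 81).
Multiplying by e^(5t) shifts s → s - 5, so L{e^(5*t)*sin(9*t)} = 9/((s - 5)^2 + 81).
Then apply L{t·g(t)} = -d/ds[G(s)] with G(s) = 9/((s - 5)^2 + 81):
differentiating 1 time and applying the sign gives 18*(s - 5)/(s^2 - 10*s + 106)^2.

18*(s - 5)/(s^2 - 10*s + 106)^2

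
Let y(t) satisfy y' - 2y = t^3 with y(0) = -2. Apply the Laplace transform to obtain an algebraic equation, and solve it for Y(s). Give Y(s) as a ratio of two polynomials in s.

Apply the Laplace transform to the equation.
The derivative rules (L{y'} = sY - y(0) = sY - (-2)) turn the left side into (s - 2)Y - (-2).
The right side is L{t^3} = 6/s^4.
So (s - 2)Y = 6/s^4 + (-2).
Divide through and combine into a single rational function.

Y(s) = (-2*s^4 + 6)/(s^5 - 2*s^4)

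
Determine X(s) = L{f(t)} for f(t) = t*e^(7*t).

L{e^(7t)} = 1/(s - 7).
Then apply L{t·g(t)} = -d/ds[G(s)] with G(s) = 1/(s - 7):
differentiating 1 time and applying the sign gives (s - 7)^(-2).

X(s) = (s - 7)^(-2)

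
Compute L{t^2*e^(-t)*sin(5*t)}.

10*(3*s^2 + 6*s - 22)/(s^2 + 2*s + 26)^3

L{sin(5t)} = 5/(s^2 + 25).
Multiplying by e^(-t) shifts s → s + 1, so L{e^(-t)*sin(5*t)} = 5/((s + 1)^2 + 25).
Then apply L{t^2·g(t)} = (-1)^2 d^2/ds^2[G(s)] with G(s) = 5/((s + 1)^2 + 25):
differentiating 2 times and applying the sign gives 10*(3*s^2 + 6*s - 22)/(s^2 + 2*s + 26)^3.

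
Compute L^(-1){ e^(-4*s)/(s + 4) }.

Heaviside(t - 4)*(exp(-4*t + 16))

The factor e^(-4s) signals a time shift by c = 4 (second shifting theorem).
L{e^(-4t)} = 1/(s + 4), so L^-1{1/(s + 4)} = e^(-4*t).
Hence the inverse is u(t - 4) times that function evaluated at t - 4.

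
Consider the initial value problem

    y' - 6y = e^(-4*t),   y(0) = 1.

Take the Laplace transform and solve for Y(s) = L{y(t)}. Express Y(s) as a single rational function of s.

Take the Laplace transform of both sides.
Using L{y'} = sY - y(0) = sY - 1, the left side becomes (s - 6)Y - (1).
The right side is L{e^(-4*t)} = 1/(s + 4).
So (s - 6)Y = 1/(s + 4) + (1).
Isolate Y and clear denominators.

Y(s) = (s + 5)/(s^2 - 2*s - 24)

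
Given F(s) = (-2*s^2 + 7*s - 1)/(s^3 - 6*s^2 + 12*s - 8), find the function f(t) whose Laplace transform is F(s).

f(t) = 5*t^2*exp(2*t)/2 - t*exp(2*t) - 2*exp(2*t)

Factor the denominator: s^3 - 6*s^2 + 12*s - 8 = (s - 2)^3.
Partial fraction decomposition gives [-2/(s - 2)] + [-1/(s - 2)^2] + [5/(s - 2)^3].
Invert each term: -2/(s - 2) ↔ -2e^(2t); -1/(s - 2)^2 ↔ -t·e^(2t); 5/(s - 2)^3 ↔ (5/2)t^2·e^(2t).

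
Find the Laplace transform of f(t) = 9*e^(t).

L{9} = 9/s.
By the first shifting theorem, multiplying by e^(t) replaces s with s - 1.

9/(s - 1)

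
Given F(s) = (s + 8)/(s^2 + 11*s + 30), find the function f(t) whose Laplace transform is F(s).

f(t) = 3*exp(-5*t) - 2*exp(-6*t)

Factor the denominator: s^2 + 11*s + 30 = (s + 5)*(s + 6).
Partial fraction decomposition gives [-2/(s + 6)] + [3/(s + 5)].
Invert each term: -2/(s + 6) ↔ -2e^(-6t); 3/(s + 5) ↔ 3e^(-5t).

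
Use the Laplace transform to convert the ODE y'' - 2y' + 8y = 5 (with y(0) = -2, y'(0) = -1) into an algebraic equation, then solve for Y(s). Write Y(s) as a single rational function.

Take the Laplace transform of both sides.
With L{y''} = s^2 Y - s·y(0) - y'(0) and L{y'} = sY - y(0), with y(0) = -2, y'(0) = -1: the LHS transforms to (s^2 - 2*s + 8)Y - (-2*s + 3).
The right side is L{5} = 5/s.
So (s^2 - 2*s + 8)Y = 5/s + (-2*s + 3).
Solve for Y(s) and write it as one ratio of polynomials.

Y(s) = (-2*s^2 + 3*s + 5)/(s^3 - 2*s^2 + 8*s)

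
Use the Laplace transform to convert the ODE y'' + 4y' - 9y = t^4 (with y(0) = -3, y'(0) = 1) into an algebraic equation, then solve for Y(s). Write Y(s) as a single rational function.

Apply the Laplace transform to the equation.
The derivative rules (L{y''} = s^2 Y - s·y(0) - y'(0) and L{y'} = sY - y(0), with y(0) = -3, y'(0) = 1) turn the left side into (s^2 + 4*s - 9)Y - (-3*s - 11).
The right side is L{t^4} = 24/s^5.
So (s^2 + 4*s - 9)Y = 24/s^5 + (-3*s - 11).
Isolate Y and clear denominators.

Y(s) = (-3*s^6 - 11*s^5 + 24)/(s^7 + 4*s^6 - 9*s^5)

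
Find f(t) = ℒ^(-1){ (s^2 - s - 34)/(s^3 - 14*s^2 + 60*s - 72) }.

Factor the denominator: s^3 - 14*s^2 + 60*s - 72 = (s - 6)^2*(s - 2).
Partial fraction decomposition gives [3/(s - 6)] + [-1/(s - 6)^2] + [-2/(s - 2)].
Invert each term: 3/(s - 6) ↔ 3e^(6t); -1/(s - 6)^2 ↔ -t·e^(6t); -2/(s - 2) ↔ -2e^(2t).

f(t) = -t*exp(6*t) + 3*exp(6*t) - 2*exp(2*t)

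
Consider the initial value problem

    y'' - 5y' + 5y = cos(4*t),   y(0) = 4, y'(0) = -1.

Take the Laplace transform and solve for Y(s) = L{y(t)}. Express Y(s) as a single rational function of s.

Y(s) = (4*s^3 - 21*s^2 + 65*s - 336)/(s^4 - 5*s^3 + 21*s^2 - 80*s + 80)

Transform both sides with L{·}.
With L{y''} = s^2 Y - s·y(0) - y'(0) and L{y'} = sY - y(0), with y(0) = 4, y'(0) = -1: the LHS transforms to (s^2 - 5*s + 5)Y - (4*s - 21).
The right side is L{cos(4*t)} = s/(s^2 + 16).
So (s^2 - 5*s + 5)Y = s/(s^2 + 16) + (4*s - 21).
Divide through and combine into a single rational function.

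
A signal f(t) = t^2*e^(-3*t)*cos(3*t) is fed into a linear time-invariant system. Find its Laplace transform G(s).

G(s) = 2*(s + 3)*(s^2 + 6*s - 18)/(s^2 + 6*s + 18)^3

L{cos(3t)} = s/(s^2 + 9).
Multiplying by e^(-3t) shifts s → s + 3, so L{e^(-3*t)*cos(3*t)} = (s + 3)/((s + 3)^2 + 9).
Then apply L{t^2·g(t)} = (-1)^2 d^2/ds^2[H(s)] with H(s) = (s + 3)/((s + 3)^2 + 9):
differentiating 2 times and applying the sign gives 2*(s + 3)*(s^2 + 6*s - 18)/(s^2 + 6*s + 18)^3.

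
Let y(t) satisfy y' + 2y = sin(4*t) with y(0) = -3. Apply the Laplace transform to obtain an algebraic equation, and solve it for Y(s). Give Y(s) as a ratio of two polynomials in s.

Apply the Laplace transform to the equation.
The derivative rules (L{y'} = sY - y(0) = sY - (-3)) turn the left side into (s + 2)Y - (-3).
The right side is L{sin(4*t)} = 4/(s^2 + 16).
So (s + 2)Y = 4/(s^2 + 16) + (-3).
Solve for Y(s) and write it as one ratio of polynomials.

Y(s) = (-3*s^2 - 44)/(s^3 + 2*s^2 + 16*s + 32)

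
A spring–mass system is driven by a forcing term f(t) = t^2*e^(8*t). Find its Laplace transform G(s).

L{e^(8t)} = 1/(s - 8).
Then apply L{t^2·g(t)} = (-1)^2 d^2/ds^2[H(s)] with H(s) = 1/(s - 8):
differentiating 2 times and applying the sign gives 2/(s - 8)^3.

G(s) = 2/(s - 8)^3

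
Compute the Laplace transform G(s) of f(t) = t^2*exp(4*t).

L{e^(4t)} = 1/(s - 4).
Then apply L{t^2·g(t)} = (-1)^2 d^2/ds^2[H(s)] with H(s) = 1/(s - 4):
differentiating 2 times and applying the sign gives 2/(s - 4)^3.

G(s) = 2/(s - 4)^3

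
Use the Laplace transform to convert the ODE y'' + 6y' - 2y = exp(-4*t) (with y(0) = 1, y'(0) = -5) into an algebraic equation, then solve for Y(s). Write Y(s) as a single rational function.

Y(s) = (s^2 + 5*s + 5)/(s^3 + 10*s^2 + 22*s - 8)

Transform both sides with L{·}.
The derivative rules (L{y''} = s^2 Y - s·y(0) - y'(0) and L{y'} = sY - y(0), with y(0) = 1, y'(0) = -5) turn the left side into (s^2 + 6*s - 2)Y - (s + 1).
The right side is L{exp(-4*t)} = 1/(s + 4).
So (s^2 + 6*s - 2)Y = 1/(s + 4) + (s + 1).
Divide through and combine into a single rational function.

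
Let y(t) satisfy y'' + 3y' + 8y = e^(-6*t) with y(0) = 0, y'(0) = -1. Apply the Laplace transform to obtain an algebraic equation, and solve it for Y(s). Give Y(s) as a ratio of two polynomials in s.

Y(s) = (-s - 5)/(s^3 + 9*s^2 + 26*s + 48)

Take the Laplace transform of both sides.
With L{y''} = s^2 Y - s·y(0) - y'(0) and L{y'} = sY - y(0), with y(0) = 0, y'(0) = -1: the LHS transforms to (s^2 + 3*s + 8)Y - (-1).
The right side is L{e^(-6*t)} = 1/(s + 6).
So (s^2 + 3*s + 8)Y = 1/(s + 6) + (-1).
Solve for Y(s) and write it as one ratio of polynomials.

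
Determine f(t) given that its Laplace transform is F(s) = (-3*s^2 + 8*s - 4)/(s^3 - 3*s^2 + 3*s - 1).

f(t) = t^2*exp(t)/2 + 2*t*exp(t) - 3*exp(t)

Factor the denominator: s^3 - 3*s^2 + 3*s - 1 = (s - 1)^3.
Partial fraction decomposition gives [-3/(s - 1)] + [2/(s - 1)^2] + [(s - 1)^(-3)].
Invert each term: -3/(s - 1) ↔ -3e^(t); 2/(s - 1)^2 ↔ 2t·e^(t); 1/(s - 1)^3 ↔ (1/2)t^2·e^(t).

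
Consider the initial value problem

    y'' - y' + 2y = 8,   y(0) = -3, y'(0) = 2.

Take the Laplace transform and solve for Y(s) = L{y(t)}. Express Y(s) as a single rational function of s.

Apply the Laplace transform to the equation.
With L{y''} = s^2 Y - s·y(0) - y'(0) and L{y'} = sY - y(0), with y(0) = -3, y'(0) = 2: the LHS transforms to (s^2 - s + 2)Y - (-3*s + 5).
The right side is L{8} = 8/s.
So (s^2 - s + 2)Y = 8/s + (-3*s + 5).
Solve for Y(s) and write it as one ratio of polynomials.

Y(s) = (-3*s^2 + 5*s + 8)/(s^3 - s^2 + 2*s)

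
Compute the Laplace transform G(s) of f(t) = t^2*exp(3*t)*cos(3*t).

G(s) = 2*(s - 3)*(s^2 - 6*s - 18)/(s^2 - 6*s + 18)^3

L{cos(3t)} = s/(s^2 + 9).
Multiplying by e^(3t) shifts s → s - 3, so L{exp(3*t)*cos(3*t)} = (s - 3)/((s - 3)^2 + 9).
Then apply L{t^2·g(t)} = (-1)^2 d^2/ds^2[H(s)] with H(s) = (s - 3)/((s - 3)^2 + 9):
differentiating 2 times and applying the sign gives 2*(s - 3)*(s^2 - 6*s - 18)/(s^2 - 6*s + 18)^3.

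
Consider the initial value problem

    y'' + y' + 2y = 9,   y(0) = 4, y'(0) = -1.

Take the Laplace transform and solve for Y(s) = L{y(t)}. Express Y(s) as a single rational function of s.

Y(s) = (4*s^2 + 3*s + 9)/(s^3 + s^2 + 2*s)

Take the Laplace transform of both sides.
Using L{y''} = s^2 Y - s·y(0) - y'(0) and L{y'} = sY - y(0), with y(0) = 4, y'(0) = -1, the left side becomes (s^2 + s + 2)Y - (4*s + 3).
The right side is L{9} = 9/s.
So (s^2 + s + 2)Y = 9/s + (4*s + 3).
Isolate Y and clear denominators.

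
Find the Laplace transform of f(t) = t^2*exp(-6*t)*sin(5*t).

L{sin(5t)} = 5/(s^2 + 25).
Multiplying by e^(-6t) shifts s → s + 6, so L{exp(-6*t)*sin(5*t)} = 5/((s + 6)^2 + 25).
Then apply L{t^2·g(t)} = (-1)^2 d^2/ds^2[G(s)] with G(s) = 5/((s + 6)^2 + 25):
differentiating 2 times and applying the sign gives 10*(3*s^2 + 36*s + 83)/(s^2 + 12*s + 61)^3.

10*(3*s^2 + 36*s + 83)/(s^2 + 12*s + 61)^3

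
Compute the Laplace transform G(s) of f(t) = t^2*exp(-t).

L{e^(-t)} = 1/(s + 1).
Then apply L{t^2·g(t)} = (-1)^2 d^2/ds^2[H(s)] with H(s) = 1/(s + 1):
differentiating 2 times and applying the sign gives 2/(s + 1)^3.

G(s) = 2/(s + 1)^3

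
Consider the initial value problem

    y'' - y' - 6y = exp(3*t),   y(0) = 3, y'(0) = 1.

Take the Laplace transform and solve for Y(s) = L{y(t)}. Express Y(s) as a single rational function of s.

Y(s) = (3*s^2 - 11*s + 7)/(s^3 - 4*s^2 - 3*s + 18)

Apply the Laplace transform to the equation.
Using L{y''} = s^2 Y - s·y(0) - y'(0) and L{y'} = sY - y(0), with y(0) = 3, y'(0) = 1, the left side becomes (s^2 - s - 6)Y - (3*s - 2).
The right side is L{exp(3*t)} = 1/(s - 3).
So (s^2 - s - 6)Y = 1/(s - 3) + (3*s - 2).
Divide through and combine into a single rational function.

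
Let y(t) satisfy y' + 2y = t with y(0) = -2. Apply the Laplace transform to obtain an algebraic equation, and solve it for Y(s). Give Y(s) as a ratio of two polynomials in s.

Transform both sides with L{·}.
Using L{y'} = sY - y(0) = sY - (-2), the left side becomes (s + 2)Y - (-2).
The right side is L{t} = s^(-2).
So (s + 2)Y = s^(-2) + (-2).
Isolate Y and clear denominators.

Y(s) = (-2*s^2 + 1)/(s^3 + 2*s^2)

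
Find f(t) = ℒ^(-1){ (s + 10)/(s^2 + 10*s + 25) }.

f(t) = 5*t*exp(-5*t) + exp(-5*t)

Factor the denominator: s^2 + 10*s + 25 = (s + 5)^2.
Partial fraction decomposition gives [1/(s + 5)] + [5/(s + 5)^2].
Invert each term: 1/(s + 5) ↔ e^(-5t); 5/(s + 5)^2 ↔ 5t·e^(-5t).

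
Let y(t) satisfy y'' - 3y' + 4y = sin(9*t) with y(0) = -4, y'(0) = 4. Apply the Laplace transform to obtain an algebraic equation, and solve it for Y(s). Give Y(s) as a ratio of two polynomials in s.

Y(s) = (-4*s^3 + 16*s^2 - 324*s + 1305)/(s^4 - 3*s^3 + 85*s^2 - 243*s + 324)

Laplace-transform each side.
The derivative rules (L{y''} = s^2 Y - s·y(0) - y'(0) and L{y'} = sY - y(0), with y(0) = -4, y'(0) = 4) turn the left side into (s^2 - 3*s + 4)Y - (-4*s + 16).
The right side is L{sin(9*t)} = 9/(s^2 + 81).
So (s^2 - 3*s + 4)Y = 9/(s^2 + 81) + (-4*s + 16).
Solve for Y(s) and write it as one ratio of polynomials.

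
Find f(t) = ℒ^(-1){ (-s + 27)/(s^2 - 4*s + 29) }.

f(t) = 5*exp(2*t)*sin(5*t) - exp(2*t)*cos(5*t)

Complete the square in the denominator: s^2 - 4*s + 29 = (s - 2)^2 + 5^2.
Split the numerator to match: -s + 27 = -1·(s - 2) + 5·5.
Invert each term: -1·(s - 2)/((s - 2)^2 + 25) ↔ -e^(2t)cos(5t); 5·5/((s - 2)^2 + 25) ↔ 5e^(2t)sin(5t).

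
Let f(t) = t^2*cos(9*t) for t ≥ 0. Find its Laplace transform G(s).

L{cos(9t)} = s/(s^2 + 81).
Then apply L{t^2·g(t)} = (-1)^2 d^2/ds^2[H(s)] with H(s) = s/(s^2 + 81):
differentiating 2 times and applying the sign gives 2*s*(s^2 - 243)/(s^2 + 81)^3.

G(s) = 2*s*(s^2 - 243)/(s^2 + 81)^3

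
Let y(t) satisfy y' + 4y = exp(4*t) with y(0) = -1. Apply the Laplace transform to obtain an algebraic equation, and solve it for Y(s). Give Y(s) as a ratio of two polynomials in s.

Transform both sides with L{·}.
The derivative rules (L{y'} = sY - y(0) = sY - (-1)) turn the left side into (s + 4)Y - (-1).
The right side is L{exp(4*t)} = 1/(s - 4).
So (s + 4)Y = 1/(s - 4) + (-1).
Isolate Y and clear denominators.

Y(s) = (-s + 5)/(s^2 - 16)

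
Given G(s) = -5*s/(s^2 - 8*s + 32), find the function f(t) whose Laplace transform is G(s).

f(t) = -5*exp(4*t)*sin(4*t) - 5*exp(4*t)*cos(4*t)

Complete the square in the denominator: s^2 - 8*s + 32 = (s - 4)^2 + 4^2.
Split the numerator to match: -5*s = -5·(s - 4) - 5·4.
Invert each term: -5·(s - 4)/((s - 4)^2 + 16) ↔ -5e^(4t)cos(4t); -5·4/((s - 4)^2 + 16) ↔ -5e^(4t)sin(4t).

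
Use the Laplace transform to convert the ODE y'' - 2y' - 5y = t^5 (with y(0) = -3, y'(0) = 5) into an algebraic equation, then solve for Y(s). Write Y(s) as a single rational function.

Y(s) = (-3*s^7 + 11*s^6 + 120)/(s^8 - 2*s^7 - 5*s^6)

Laplace-transform each side.
With L{y''} = s^2 Y - s·y(0) - y'(0) and L{y'} = sY - y(0), with y(0) = -3, y'(0) = 5: the LHS transforms to (s^2 - 2*s - 5)Y - (-3*s + 11).
The right side is L{t^5} = 120/s^6.
So (s^2 - 2*s - 5)Y = 120/s^6 + (-3*s + 11).
Solve for Y(s) and write it as one ratio of polynomials.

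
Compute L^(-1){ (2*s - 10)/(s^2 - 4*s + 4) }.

-6*t*exp(2*t) + 2*exp(2*t)

Factor the denominator: s^2 - 4*s + 4 = (s - 2)^2.
Partial fraction decomposition gives [2/(s - 2)] + [-6/(s - 2)^2].
Invert each term: 2/(s - 2) ↔ 2e^(2t); -6/(s - 2)^2 ↔ -6t·e^(2t).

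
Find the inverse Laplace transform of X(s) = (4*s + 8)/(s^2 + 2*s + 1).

Factor the denominator: s^2 + 2*s + 1 = (s + 1)^2.
Partial fraction decomposition gives [4/(s + 1)] + [4/(s + 1)^2].
Invert each term: 4/(s + 1) ↔ 4e^(-t); 4/(s + 1)^2 ↔ 4t·e^(-t).

4*t*exp(-t) + 4*exp(-t)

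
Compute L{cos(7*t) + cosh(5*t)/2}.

By linearity of the Laplace transform, transform each term separately.
(1/2)·[L{cosh(5t)} = s/(s^2 - 25)]; L{cos(7t)} = s/(s^2 + 49).

s/(s^2 + 49) + s/(2*(s^2 - 25))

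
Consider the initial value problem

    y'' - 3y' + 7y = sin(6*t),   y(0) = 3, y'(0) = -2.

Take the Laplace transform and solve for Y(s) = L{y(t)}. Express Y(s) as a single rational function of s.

Apply the Laplace transform to the equation.
The derivative rules (L{y''} = s^2 Y - s·y(0) - y'(0) and L{y'} = sY - y(0), with y(0) = 3, y'(0) = -2) turn the left side into (s^2 - 3*s + 7)Y - (3*s - 11).
The right side is L{sin(6*t)} = 6/(s^2 + 36).
So (s^2 - 3*s + 7)Y = 6/(s^2 + 36) + (3*s - 11).
Divide through and combine into a single rational function.

Y(s) = (3*s^3 - 11*s^2 + 108*s - 390)/(s^4 - 3*s^3 + 43*s^2 - 108*s + 252)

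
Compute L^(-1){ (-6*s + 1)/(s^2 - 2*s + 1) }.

Factor the denominator: s^2 - 2*s + 1 = (s - 1)^2.
Partial fraction decomposition gives [-6/(s - 1)] + [-5/(s - 1)^2].
Invert each term: -6/(s - 1) ↔ -6e^(t); -5/(s - 1)^2 ↔ -5t·e^(t).

-5*t*exp(t) - 6*exp(t)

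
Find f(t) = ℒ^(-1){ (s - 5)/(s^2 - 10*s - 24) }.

Rewrite the denominator: s^2 - 10*s - 24 = (s - 5)^2 - 49.
The form in (s - 5) signals a first-shifting-theorem factor e^(5t).
Since L{cosh(7t)} = s/(s^2 - 49), the inverse is e^(5*t)*cosh(7*t).

f(t) = exp(5*t)*cosh(7*t)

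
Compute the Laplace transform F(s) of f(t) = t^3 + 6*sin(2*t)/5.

F(s) = 12/(5*(s^2 + 4)) + 6/s^4

The transform is linear, so treat each term independently.
L{t^3} = 3!/s^4 = 6/s^4; (6/5)·[L{sin(2t)} = 2/(s^2 + 4)].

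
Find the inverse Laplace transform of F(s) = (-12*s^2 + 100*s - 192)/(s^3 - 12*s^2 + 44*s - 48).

-3*exp(6*t) - 4*exp(4*t) - 5*exp(2*t)

Factor the denominator: s^3 - 12*s^2 + 44*s - 48 = (s - 6)*(s - 4)*(s - 2).
Partial fraction decomposition gives [-3/(s - 6)] + [-5/(s - 2)] + [-4/(s - 4)].
Invert each term: -3/(s - 6) ↔ -3e^(6t); -5/(s - 2) ↔ -5e^(2t); -4/(s - 4) ↔ -4e^(4t).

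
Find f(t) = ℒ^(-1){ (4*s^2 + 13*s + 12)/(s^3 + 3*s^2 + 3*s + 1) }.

Factor the denominator: s^3 + 3*s^2 + 3*s + 1 = (s + 1)^3.
Partial fraction decomposition gives [4/(s + 1)] + [5/(s + 1)^2] + [3/(s + 1)^3].
Invert each term: 4/(s + 1) ↔ 4e^(-t); 5/(s + 1)^2 ↔ 5t·e^(-t); 3/(s + 1)^3 ↔ (3/2)t^2·e^(-t).

f(t) = 3*t^2*exp(-t)/2 + 5*t*exp(-t) + 4*exp(-t)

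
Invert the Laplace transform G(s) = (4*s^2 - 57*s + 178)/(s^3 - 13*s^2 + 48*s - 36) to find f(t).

Factor the denominator: s^3 - 13*s^2 + 48*s - 36 = (s - 6)^2*(s - 1).
Partial fraction decomposition gives [-1/(s - 6)] + [-4/(s - 6)^2] + [5/(s - 1)].
Invert each term: -1/(s - 6) ↔ -e^(6t); -4/(s - 6)^2 ↔ -4t·e^(6t); 5/(s - 1) ↔ 5e^(t).

f(t) = -4*t*exp(6*t) - exp(6*t) + 5*exp(t)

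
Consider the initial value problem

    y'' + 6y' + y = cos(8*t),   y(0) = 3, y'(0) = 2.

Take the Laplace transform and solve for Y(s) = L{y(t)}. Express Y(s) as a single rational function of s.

Y(s) = (3*s^3 + 20*s^2 + 193*s + 1280)/(s^4 + 6*s^3 + 65*s^2 + 384*s + 64)

Laplace-transform each side.
With L{y''} = s^2 Y - s·y(0) - y'(0) and L{y'} = sY - y(0), with y(0) = 3, y'(0) = 2: the LHS transforms to (s^2 + 6*s + 1)Y - (3*s + 20).
The right side is L{cos(8*t)} = s/(s^2 + 64).
So (s^2 + 6*s + 1)Y = s/(s^2 + 64) + (3*s + 20).
Isolate Y and clear denominators.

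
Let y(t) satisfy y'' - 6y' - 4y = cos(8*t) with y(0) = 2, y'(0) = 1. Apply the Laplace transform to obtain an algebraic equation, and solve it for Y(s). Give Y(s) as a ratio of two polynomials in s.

Y(s) = (2*s^3 - 11*s^2 + 129*s - 704)/(s^4 - 6*s^3 + 60*s^2 - 384*s - 256)

Laplace-transform each side.
The derivative rules (L{y''} = s^2 Y - s·y(0) - y'(0) and L{y'} = sY - y(0), with y(0) = 2, y'(0) = 1) turn the left side into (s^2 - 6*s - 4)Y - (2*s - 11).
The right side is L{cos(8*t)} = s/(s^2 + 64).
So (s^2 - 6*s - 4)Y = s/(s^2 + 64) + (2*s - 11).
Solve for Y(s) and write it as one ratio of polynomials.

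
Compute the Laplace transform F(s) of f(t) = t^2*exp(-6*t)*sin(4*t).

L{sin(4t)} = 4/(s^2 + 16).
Multiplying by e^(-6t) shifts s → s + 6, so L{exp(-6*t)*sin(4*t)} = 4/((s + 6)^2 + 16).
Then apply L{t^2·g(t)} = (-1)^2 d^2/ds^2[G(s)] with G(s) = 4/((s + 6)^2 + 16):
differentiating 2 times and applying the sign gives 8*(3*s^2 + 36*s + 92)/(s^2 + 12*s + 52)^3.

F(s) = 8*(3*s^2 + 36*s + 92)/(s^2 + 12*s + 52)^3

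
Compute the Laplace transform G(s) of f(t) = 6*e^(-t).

L{6} = 6/s.
By the first shifting theorem, multiplying by e^(-t) replaces s with s + 1.

G(s) = 6/(s + 1)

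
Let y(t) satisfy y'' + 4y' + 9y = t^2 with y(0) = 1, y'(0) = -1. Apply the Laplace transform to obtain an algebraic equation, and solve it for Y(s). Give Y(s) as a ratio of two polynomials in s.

Laplace-transform each side.
With L{y''} = s^2 Y - s·y(0) - y'(0) and L{y'} = sY - y(0), with y(0) = 1, y'(0) = -1: the LHS transforms to (s^2 + 4*s + 9)Y - (s + 3).
The right side is L{t^2} = 2/s^3.
So (s^2 + 4*s + 9)Y = 2/s^3 + (s + 3).
Divide through and combine into a single rational function.

Y(s) = (s^4 + 3*s^3 + 2)/(s^5 + 4*s^4 + 9*s^3)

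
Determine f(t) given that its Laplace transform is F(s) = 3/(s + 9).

Since L{e^(-9t)} = 1/(s + 9), the inverse is e^(-9*t), scaled by 3.

f(t) = 3*exp(-9*t)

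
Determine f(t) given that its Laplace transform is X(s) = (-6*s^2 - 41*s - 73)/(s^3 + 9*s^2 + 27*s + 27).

f(t) = -2*t^2*exp(-3*t) - 5*t*exp(-3*t) - 6*exp(-3*t)

Factor the denominator: s^3 + 9*s^2 + 27*s + 27 = (s + 3)^3.
Partial fraction decomposition gives [-6/(s + 3)] + [-5/(s + 3)^2] + [-4/(s + 3)^3].
Invert each term: -6/(s + 3) ↔ -6e^(-3t); -5/(s + 3)^2 ↔ -5t·e^(-3t); -4/(s + 3)^3 ↔ (-2)t^2·e^(-3t).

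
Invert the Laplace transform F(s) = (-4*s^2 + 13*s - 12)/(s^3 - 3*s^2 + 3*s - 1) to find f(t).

f(t) = -3*t^2*exp(t)/2 + 5*t*exp(t) - 4*exp(t)

Factor the denominator: s^3 - 3*s^2 + 3*s - 1 = (s - 1)^3.
Partial fraction decomposition gives [-4/(s - 1)] + [5/(s - 1)^2] + [-3/(s - 1)^3].
Invert each term: -4/(s - 1) ↔ -4e^(t); 5/(s - 1)^2 ↔ 5t·e^(t); -3/(s - 1)^3 ↔ (-3/2)t^2·e^(t).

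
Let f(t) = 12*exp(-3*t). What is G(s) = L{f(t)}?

G(s) = 12/(s + 3)

L{12} = 12/s.
By the first shifting theorem, multiplying by e^(-3t) replaces s with s + 3.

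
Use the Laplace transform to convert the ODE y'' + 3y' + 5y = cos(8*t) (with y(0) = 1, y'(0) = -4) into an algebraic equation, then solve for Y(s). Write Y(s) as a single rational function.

Transform both sides with L{·}.
The derivative rules (L{y''} = s^2 Y - s·y(0) - y'(0) and L{y'} = sY - y(0), with y(0) = 1, y'(0) = -4) turn the left side into (s^2 + 3*s + 5)Y - (s - 1).
The right side is L{cos(8*t)} = s/(s^2 + 64).
So (s^2 + 3*s + 5)Y = s/(s^2 + 64) + (s - 1).
Isolate Y and clear denominators.

Y(s) = (s^3 - s^2 + 65*s - 64)/(s^4 + 3*s^3 + 69*s^2 + 192*s + 320)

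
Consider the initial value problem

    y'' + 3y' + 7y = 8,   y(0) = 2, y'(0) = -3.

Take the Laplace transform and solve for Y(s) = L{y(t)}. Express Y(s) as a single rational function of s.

Y(s) = (2*s^2 + 3*s + 8)/(s^3 + 3*s^2 + 7*s)

Take the Laplace transform of both sides.
The derivative rules (L{y''} = s^2 Y - s·y(0) - y'(0) and L{y'} = sY - y(0), with y(0) = 2, y'(0) = -3) turn the left side into (s^2 + 3*s + 7)Y - (2*s + 3).
The right side is L{8} = 8/s.
So (s^2 + 3*s + 7)Y = 8/s + (2*s + 3).
Isolate Y and clear denominators.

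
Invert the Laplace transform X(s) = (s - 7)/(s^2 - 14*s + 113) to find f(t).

f(t) = exp(7*t)*cos(8*t)

Rewrite the denominator: s^2 - 14*s + 113 = (s - 7)^2 + 64.
The form in (s - 7) signals a first-shifting-theorem factor e^(7t).
Since L{cos(8t)} = s/(s^2 + 64), the inverse is e^(7*t)*cos(8*t).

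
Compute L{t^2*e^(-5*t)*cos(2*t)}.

2*(s + 5)*(s^2 + 10*s + 13)/(s^2 + 10*s + 29)^3

L{cos(2t)} = s/(s^2 + 4).
Multiplying by e^(-5t) shifts s → s + 5, so L{e^(-5*t)*cos(2*t)} = (s + 5)/((s + 5)^2 + 4).
Then apply L{t^2·g(t)} = (-1)^2 d^2/ds^2[G(s)] with G(s) = (s + 5)/((s + 5)^2 + 4):
differentiating 2 times and applying the sign gives 2*(s + 5)*(s^2 + 10*s + 13)/(s^2 + 10*s + 29)^3.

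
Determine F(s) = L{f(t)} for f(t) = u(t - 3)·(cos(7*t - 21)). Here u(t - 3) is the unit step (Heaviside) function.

F(s) = s*exp(-3*s)/(s^2 + 49)

By the second shifting theorem, L{u(t - c)·g(t - c)} = e^(-cs)·G(s) with c = 3 and G(s) = L{g(t)}.
L{cos(7t)} = s/(s^2 + 49).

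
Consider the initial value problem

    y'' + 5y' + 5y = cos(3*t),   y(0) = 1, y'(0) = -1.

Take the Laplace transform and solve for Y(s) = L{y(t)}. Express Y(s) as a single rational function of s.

Y(s) = (s^3 + 4*s^2 + 10*s + 36)/(s^4 + 5*s^3 + 14*s^2 + 45*s + 45)

Transform both sides with L{·}.
With L{y''} = s^2 Y - s·y(0) - y'(0) and L{y'} = sY - y(0), with y(0) = 1, y'(0) = -1: the LHS transforms to (s^2 + 5*s + 5)Y - (s + 4).
The right side is L{cos(3*t)} = s/(s^2 + 9).
So (s^2 + 5*s + 5)Y = s/(s^2 + 9) + (s + 4).
Divide through and combine into a single rational function.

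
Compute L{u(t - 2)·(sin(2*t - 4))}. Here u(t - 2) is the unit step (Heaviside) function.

2*exp(-2*s)/(s^2 + 4)

By the second shifting theorem, L{u(t - c)·g(t - c)} = e^(-cs)·G(s) with c = 2 and G(s) = L{g(t)}.
L{sin(2t)} = 2/(s^2 + 4).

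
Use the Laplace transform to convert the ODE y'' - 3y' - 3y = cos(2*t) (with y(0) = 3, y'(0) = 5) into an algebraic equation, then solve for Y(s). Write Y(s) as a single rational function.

Y(s) = (3*s^3 - 4*s^2 + 13*s - 16)/(s^4 - 3*s^3 + s^2 - 12*s - 12)

Laplace-transform each side.
Using L{y''} = s^2 Y - s·y(0) - y'(0) and L{y'} = sY - y(0), with y(0) = 3, y'(0) = 5, the left side becomes (s^2 - 3*s - 3)Y - (3*s - 4).
The right side is L{cos(2*t)} = s/(s^2 + 4).
So (s^2 - 3*s - 3)Y = s/(s^2 + 4) + (3*s - 4).
Divide through and combine into a single rational function.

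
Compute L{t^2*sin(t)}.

L{sin(t)} = 1/(s^2 + 1).
Then apply L{t^2·g(t)} = (-1)^2 d^2/ds^2[G(s)] with G(s) = 1/(s^2 + 1):
differentiating 2 times and applying the sign gives 2*(3*s^2 - 1)/(s^2 + 1)^3.

2*(3*s^2 - 1)/(s^2 + 1)^3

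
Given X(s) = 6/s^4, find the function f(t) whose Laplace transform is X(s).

f(t) = t^3

Since L{t^3} = 3!/s^4 = 6/s^4, the inverse is t^3.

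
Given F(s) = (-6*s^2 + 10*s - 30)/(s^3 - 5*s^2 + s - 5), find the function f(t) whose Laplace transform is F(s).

Factor the denominator: s^3 - 5*s^2 + s - 5 = (s - 5)*(s^2 + 1).
Partial fraction decomposition gives [-5/(s - 5)] + [-s/(s^2 + 1)] + [5/(s^2 + 1)].
Invert each term: -5/(s - 5) ↔ -5e^(5t); -1·s/(s^2 + 1) ↔ -cos(t); 5·1/(s^2 + 1) ↔ 5sin(t).

f(t) = -5*exp(5*t) + 5*sin(t) - cos(t)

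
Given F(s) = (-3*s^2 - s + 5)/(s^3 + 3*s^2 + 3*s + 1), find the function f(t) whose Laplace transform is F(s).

Factor the denominator: s^3 + 3*s^2 + 3*s + 1 = (s + 1)^3.
Partial fraction decomposition gives [-3/(s + 1)] + [5/(s + 1)^2] + [3/(s + 1)^3].
Invert each term: -3/(s + 1) ↔ -3e^(-t); 5/(s + 1)^2 ↔ 5t·e^(-t); 3/(s + 1)^3 ↔ (3/2)t^2·e^(-t).

f(t) = 3*t^2*exp(-t)/2 + 5*t*exp(-t) - 3*exp(-t)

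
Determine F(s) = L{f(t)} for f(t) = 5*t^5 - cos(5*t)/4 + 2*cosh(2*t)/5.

F(s) = -s/(4*(s^2 + 25)) + 2*s/(5*(s^2 - 4)) + 600/s^6

By linearity of the Laplace transform, transform each term separately.
(-1/4)·[L{cos(5t)} = s/(s^2 + 25)]; (2/5)·[L{cosh(2t)} = s/(s^2 - 4)]; (5)·[L{t^5} = 5!/s^6 = 120/s^6].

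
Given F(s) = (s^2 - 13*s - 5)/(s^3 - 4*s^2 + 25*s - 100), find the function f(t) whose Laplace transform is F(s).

f(t) = -exp(4*t) - sin(5*t) + 2*cos(5*t)

Factor the denominator: s^3 - 4*s^2 + 25*s - 100 = (s - 4)*(s^2 + 25).
Partial fraction decomposition gives [-1/(s - 4)] + [2*s/(s^2 + 25)] + [-5/(s^2 + 25)].
Invert each term: -1/(s - 4) ↔ -e^(4t); 2·s/(s^2 + 25) ↔ 2cos(5t); -1·5/(s^2 + 25) ↔ -sin(5t).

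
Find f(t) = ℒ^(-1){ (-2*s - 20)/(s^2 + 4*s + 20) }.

Complete the square in the denominator: s^2 + 4*s + 20 = (s + 2)^2 + 4^2.
Split the numerator to match: -2*s - 20 = -2·(s + 2) - 4·4.
Invert each term: -2·(s + 2)/((s + 2)^2 + 16) ↔ -2e^(-2t)cos(4t); -4·4/((s + 2)^2 + 16) ↔ -4e^(-2t)sin(4t).

f(t) = -4*exp(-2*t)*sin(4*t) - 2*exp(-2*t)*cos(4*t)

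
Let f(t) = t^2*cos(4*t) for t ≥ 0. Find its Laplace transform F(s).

L{cos(4t)} = s/(s^2 + 16).
Then apply L{t^2·g(t)} = (-1)^2 d^2/ds^2[G(s)] with G(s) = s/(s^2 + 16):
differentiating 2 times and applying the sign gives 2*s*(s^2 - 48)/(s^2 + 16)^3.

F(s) = 2*s*(s^2 - 48)/(s^2 + 16)^3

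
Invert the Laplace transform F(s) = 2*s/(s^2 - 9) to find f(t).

f(t) = 2*cosh(3*t)

Since L{cosh(3t)} = s/(s^2 - 9), the inverse is cosh(3*t), scaled by 2.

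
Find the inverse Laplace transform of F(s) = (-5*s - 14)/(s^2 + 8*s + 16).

Factor the denominator: s^2 + 8*s + 16 = (s + 4)^2.
Partial fraction decomposition gives [-5/(s + 4)] + [6/(s + 4)^2].
Invert each term: -5/(s + 4) ↔ -5e^(-4t); 6/(s + 4)^2 ↔ 6t·e^(-4t).

6*t*exp(-4*t) - 5*exp(-4*t)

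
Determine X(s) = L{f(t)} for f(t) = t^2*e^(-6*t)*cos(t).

L{cos(t)} = s/(s^2 + 1).
Multiplying by e^(-6t) shifts s → s + 6, so L{e^(-6*t)*cos(t)} = (s + 6)/((s + 6)^2 + 1).
Then apply L{t^2·g(t)} = (-1)^2 d^2/ds^2[G(s)] with G(s) = (s + 6)/((s + 6)^2 + 1):
differentiating 2 times and applying the sign gives 2*(s + 6)*(s^2 + 12*s + 33)/(s^2 + 12*s + 37)^3.

X(s) = 2*(s + 6)*(s^2 + 12*s + 33)/(s^2 + 12*s + 37)^3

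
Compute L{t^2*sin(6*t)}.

36*(s^2 - 12)/(s^2 + 36)^3

L{sin(6t)} = 6/(s^2 + 36).
Then apply L{t^2·g(t)} = (-1)^2 d^2/ds^2[G(s)] with G(s) = 6/(s^2 + 36):
differentiating 2 times and applying the sign gives 36*(s^2 - 12)/(s^2 + 36)^3.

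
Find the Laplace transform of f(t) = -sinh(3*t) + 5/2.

-3/(s^2 - 9) + 5/(2*s)

The transform is linear, so treat each term independently.
L{5/2} = (5/2)/s; (-1)·[L{sinh(3t)} = 3/(s^2 - 9)].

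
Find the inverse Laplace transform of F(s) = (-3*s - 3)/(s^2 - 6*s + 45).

-2*exp(3*t)*sin(6*t) - 3*exp(3*t)*cos(6*t)

Complete the square in the denominator: s^2 - 6*s + 45 = (s - 3)^2 + 6^2.
Split the numerator to match: -3*s - 3 = -3·(s - 3) - 2·6.
Invert each term: -3·(s - 3)/((s - 3)^2 + 36) ↔ -3e^(3t)cos(6t); -2·6/((s - 3)^2 + 36) ↔ -2e^(3t)sin(6t).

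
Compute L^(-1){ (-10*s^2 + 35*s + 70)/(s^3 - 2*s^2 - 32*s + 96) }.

Factor the denominator: s^3 - 2*s^2 - 32*s + 96 = (s - 4)^2*(s + 6).
Partial fraction decomposition gives [-5/(s - 4)] + [5/(s - 4)^2] + [-5/(s + 6)].
Invert each term: -5/(s - 4) ↔ -5e^(4t); 5/(s - 4)^2 ↔ 5t·e^(4t); -5/(s + 6) ↔ -5e^(-6t).

5*t*exp(4*t) - 5*exp(4*t) - 5*exp(-6*t)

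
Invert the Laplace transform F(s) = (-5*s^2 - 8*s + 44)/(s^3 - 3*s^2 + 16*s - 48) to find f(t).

Factor the denominator: s^3 - 3*s^2 + 16*s - 48 = (s - 3)*(s^2 + 16).
Partial fraction decomposition gives [-1/(s - 3)] + [-4*s/(s^2 + 16)] + [-20/(s^2 + 16)].
Invert each term: -1/(s - 3) ↔ -e^(3t); -4·s/(s^2 + 16) ↔ -4cos(4t); -5·4/(s^2 + 16) ↔ -5sin(4t).

f(t) = -exp(3*t) - 5*sin(4*t) - 4*cos(4*t)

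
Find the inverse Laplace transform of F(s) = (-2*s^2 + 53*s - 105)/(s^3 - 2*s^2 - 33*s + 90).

5*exp(5*t) - 2*exp(3*t) - 5*exp(-6*t)

Factor the denominator: s^3 - 2*s^2 - 33*s + 90 = (s - 5)*(s - 3)*(s + 6).
Partial fraction decomposition gives [5/(s - 5)] + [-5/(s + 6)] + [-2/(s - 3)].
Invert each term: 5/(s - 5) ↔ 5e^(5t); -5/(s + 6) ↔ -5e^(-6t); -2/(s - 3) ↔ -2e^(3t).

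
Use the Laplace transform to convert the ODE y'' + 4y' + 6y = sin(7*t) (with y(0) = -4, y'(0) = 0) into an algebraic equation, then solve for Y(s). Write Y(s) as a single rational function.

Y(s) = (-4*s^3 - 16*s^2 - 196*s - 777)/(s^4 + 4*s^3 + 55*s^2 + 196*s + 294)

Transform both sides with L{·}.
With L{y''} = s^2 Y - s·y(0) - y'(0) and L{y'} = sY - y(0), with y(0) = -4, y'(0) = 0: the LHS transforms to (s^2 + 4*s + 6)Y - (-4*s - 16).
The right side is L{sin(7*t)} = 7/(s^2 + 49).
So (s^2 + 4*s + 6)Y = 7/(s^2 + 49) + (-4*s - 16).
Divide through and combine into a single rational function.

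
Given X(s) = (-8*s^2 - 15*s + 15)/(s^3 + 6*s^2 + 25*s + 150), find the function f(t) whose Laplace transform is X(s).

f(t) = 3*sin(5*t) - 5*cos(5*t) - 3*exp(-6*t)

Factor the denominator: s^3 + 6*s^2 + 25*s + 150 = (s + 6)*(s^2 + 25).
Partial fraction decomposition gives [-3/(s + 6)] + [-5*s/(s^2 + 25)] + [15/(s^2 + 25)].
Invert each term: -3/(s + 6) ↔ -3e^(-6t); -5·s/(s^2 + 25) ↔ -5cos(5t); 3·5/(s^2 + 25) ↔ 3sin(5t).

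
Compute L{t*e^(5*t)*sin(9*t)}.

L{sin(9t)} = 9/(s^2 + 81).
Multiplying by e^(5t) shifts s → s - 5, so L{e^(5*t)*sin(9*t)} = 9/((s - 5)^2 + 81).
Then apply L{t·g(t)} = -d/ds[G(s)] with G(s) = 9/((s - 5)^2 + 81):
differentiating 1 time and applying the sign gives 18*(s - 5)/(s^2 - 10*s + 106)^2.

18*(s - 5)/(s^2 - 10*s + 106)^2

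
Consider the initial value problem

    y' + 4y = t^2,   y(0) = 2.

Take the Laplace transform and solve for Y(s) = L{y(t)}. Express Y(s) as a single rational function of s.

Take the Laplace transform of both sides.
With L{y'} = sY - y(0) = sY - 2: the LHS transforms to (s + 4)Y - (2).
The right side is L{t^2} = 2/s^3.
So (s + 4)Y = 2/s^3 + (2).
Isolate Y and clear denominators.

Y(s) = (2*s^3 + 2)/(s^4 + 4*s^3)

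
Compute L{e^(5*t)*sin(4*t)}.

4/((s - 5)^2 + 16)

L{sin(4t)} = 4/(s^2 + 16).
By the first shifting theorem, multiplying by e^(5t) replaces s with s - 5.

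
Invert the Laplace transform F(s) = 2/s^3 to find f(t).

f(t) = t^2

Since L{t^2} = 2!/s^3 = 2/s^3, the inverse is t^2.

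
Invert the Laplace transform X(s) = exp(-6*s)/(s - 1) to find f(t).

The factor e^(-6s) signals a time shift by c = 6 (second shifting theorem).
L{e^(t)} = 1/(s - 1), so L^-1{1/(s - 1)} = exp(t).
Hence the inverse is u(t - 6) times that function evaluated at t - 6.

f(t) = Heaviside(t - 6)*(exp(t - 6))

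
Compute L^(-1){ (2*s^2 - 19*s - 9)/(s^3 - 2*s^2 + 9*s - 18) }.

-3*exp(2*t) - 3*sin(3*t) + 5*cos(3*t)

Factor the denominator: s^3 - 2*s^2 + 9*s - 18 = (s - 2)*(s^2 + 9).
Partial fraction decomposition gives [-3/(s - 2)] + [5*s/(s^2 + 9)] + [-9/(s^2 + 9)].
Invert each term: -3/(s - 2) ↔ -3e^(2t); 5·s/(s^2 + 9) ↔ 5cos(3t); -3·3/(s^2 + 9) ↔ -3sin(3t).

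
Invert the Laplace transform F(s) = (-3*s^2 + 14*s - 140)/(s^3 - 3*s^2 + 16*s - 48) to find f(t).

f(t) = -5*exp(3*t) + 5*sin(4*t) + 2*cos(4*t)

Factor the denominator: s^3 - 3*s^2 + 16*s - 48 = (s - 3)*(s^2 + 16).
Partial fraction decomposition gives [-5/(s - 3)] + [2*s/(s^2 + 16)] + [20/(s^2 + 16)].
Invert each term: -5/(s - 3) ↔ -5e^(3t); 2·s/(s^2 + 16) ↔ 2cos(4t); 5·4/(s^2 + 16) ↔ 5sin(4t).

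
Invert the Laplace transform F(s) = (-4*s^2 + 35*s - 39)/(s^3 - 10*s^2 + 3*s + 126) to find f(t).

f(t) = exp(7*t) - 3*exp(6*t) - 2*exp(-3*t)

Factor the denominator: s^3 - 10*s^2 + 3*s + 126 = (s - 7)*(s - 6)*(s + 3).
Partial fraction decomposition gives [-3/(s - 6)] + [1/(s - 7)] + [-2/(s + 3)].
Invert each term: -3/(s - 6) ↔ -3e^(6t); 1/(s - 7) ↔ e^(7t); -2/(s + 3) ↔ -2e^(-3t).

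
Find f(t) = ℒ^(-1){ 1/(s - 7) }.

f(t) = exp(7*t)

Since L{e^(7t)} = 1/(s - 7), the inverse is e^(7*t).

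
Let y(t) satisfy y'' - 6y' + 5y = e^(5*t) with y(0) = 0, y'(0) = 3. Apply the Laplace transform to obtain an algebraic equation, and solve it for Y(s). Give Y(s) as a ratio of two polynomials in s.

Y(s) = (3*s - 14)/(s^3 - 11*s^2 + 35*s - 25)

Take the Laplace transform of both sides.
The derivative rules (L{y''} = s^2 Y - s·y(0) - y'(0) and L{y'} = sY - y(0), with y(0) = 0, y'(0) = 3) turn the left side into (s^2 - 6*s + 5)Y - (3).
The right side is L{e^(5*t)} = 1/(s - 5).
So (s^2 - 6*s + 5)Y = 1/(s - 5) + (3).
Isolate Y and clear denominators.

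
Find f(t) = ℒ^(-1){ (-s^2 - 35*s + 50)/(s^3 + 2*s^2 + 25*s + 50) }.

Factor the denominator: s^3 + 2*s^2 + 25*s + 50 = (s + 2)*(s^2 + 25).
Partial fraction decomposition gives [4/(s + 2)] + [-5*s/(s^2 + 25)] + [-25/(s^2 + 25)].
Invert each term: 4/(s + 2) ↔ 4e^(-2t); -5·s/(s^2 + 25) ↔ -5cos(5t); -5·5/(s^2 + 25) ↔ -5sin(5t).

f(t) = -5*sin(5*t) - 5*cos(5*t) + 4*exp(-2*t)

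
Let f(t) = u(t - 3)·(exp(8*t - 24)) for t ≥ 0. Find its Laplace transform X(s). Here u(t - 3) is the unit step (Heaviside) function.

By the second shifting theorem, L{u(t - c)·g(t - c)} = e^(-cs)·G(s) with c = 3 and G(s) = L{g(t)}.
L{e^(8t)} = 1/(s - 8).

X(s) = exp(-3*s)/(s - 8)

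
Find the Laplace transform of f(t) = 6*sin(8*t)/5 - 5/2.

The transform is linear, so treat each term independently.
L{-5/2} = (-5/2)/s; (6/5)·[L{sin(8t)} = 8/(s^2 + 64)].

48/(5*(s^2 + 64)) - 5/(2*s)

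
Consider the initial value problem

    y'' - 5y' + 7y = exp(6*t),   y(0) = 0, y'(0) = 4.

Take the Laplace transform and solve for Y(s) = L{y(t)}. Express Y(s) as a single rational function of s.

Y(s) = (4*s - 23)/(s^3 - 11*s^2 + 37*s - 42)

Transform both sides with L{·}.
With L{y''} = s^2 Y - s·y(0) - y'(0) and L{y'} = sY - y(0), with y(0) = 0, y'(0) = 4: the LHS transforms to (s^2 - 5*s + 7)Y - (4).
The right side is L{exp(6*t)} = 1/(s - 6).
So (s^2 - 5*s + 7)Y = 1/(s - 6) + (4).
Isolate Y and clear denominators.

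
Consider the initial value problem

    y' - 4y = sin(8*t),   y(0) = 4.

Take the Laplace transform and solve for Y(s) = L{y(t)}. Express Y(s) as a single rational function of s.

Apply the Laplace transform to the equation.
With L{y'} = sY - y(0) = sY - 4: the LHS transforms to (s - 4)Y - (4).
The right side is L{sin(8*t)} = 8/(s^2 + 64).
So (s - 4)Y = 8/(s^2 + 64) + (4).
Isolate Y and clear denominators.

Y(s) = (4*s^2 + 264)/(s^3 - 4*s^2 + 64*s - 256)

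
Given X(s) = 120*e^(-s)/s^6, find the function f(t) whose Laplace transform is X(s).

The factor e^(-s) signals a time shift by c = 1 (second shifting theorem).
L{t^5} = 5!/s^6 = 120/s^6, so L^-1{120/s^6} = t^5.
Hence the inverse is u(t - 1) times that function evaluated at t - 1.

f(t) = Heaviside(t - 1)*((t - 1)^5)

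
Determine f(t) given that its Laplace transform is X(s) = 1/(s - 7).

f(t) = exp(7*t)

Since L{e^(7t)} = 1/(s - 7), the inverse is e^(7*t).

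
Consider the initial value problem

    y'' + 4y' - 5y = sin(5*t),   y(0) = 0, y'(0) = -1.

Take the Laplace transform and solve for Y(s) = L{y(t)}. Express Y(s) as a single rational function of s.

Y(s) = (-s^2 - 20)/(s^4 + 4*s^3 + 20*s^2 + 100*s - 125)

Laplace-transform each side.
The derivative rules (L{y''} = s^2 Y - s·y(0) - y'(0) and L{y'} = sY - y(0), with y(0) = 0, y'(0) = -1) turn the left side into (s^2 + 4*s - 5)Y - (-1).
The right side is L{sin(5*t)} = 5/(s^2 + 25).
So (s^2 + 4*s - 5)Y = 5/(s^2 + 25) + (-1).
Divide through and combine into a single rational function.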